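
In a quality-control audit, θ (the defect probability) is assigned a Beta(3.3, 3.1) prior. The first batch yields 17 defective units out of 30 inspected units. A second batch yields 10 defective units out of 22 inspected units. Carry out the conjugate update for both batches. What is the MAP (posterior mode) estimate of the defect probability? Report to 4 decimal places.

The Beta prior is conjugate to a Binomial/Bernoulli likelihood; the update adds successes to α and failures to β.
After batch 1: Beta(3.3+17, 3.1+13) = Beta(20.3, 16.1).
After batch 2: Beta(20.3+10, 16.1+12) = Beta(30.3, 28.1).
Mode of Beta(a,b) for a,b>1 is (a−1)/(a+b−2) = 29.3/56.4 = 0.5195.

0.5195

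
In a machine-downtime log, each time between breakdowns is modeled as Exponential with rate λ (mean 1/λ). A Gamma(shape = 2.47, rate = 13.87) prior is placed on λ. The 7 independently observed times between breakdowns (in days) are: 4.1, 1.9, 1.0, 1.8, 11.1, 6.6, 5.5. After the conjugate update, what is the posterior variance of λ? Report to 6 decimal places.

With a Gamma(shape α, rate β) prior on the exponential rate λ, the posterior after n observations with total T = Σxᵢ is Gamma(α+n, β+T).
Sum of observations T = 32.0 days; n = 7.
Posterior: Gamma(2.47+7, 13.87+32.0) = Gamma(9.47, 45.87).
Var = α/β² = 0.004501.

0.004501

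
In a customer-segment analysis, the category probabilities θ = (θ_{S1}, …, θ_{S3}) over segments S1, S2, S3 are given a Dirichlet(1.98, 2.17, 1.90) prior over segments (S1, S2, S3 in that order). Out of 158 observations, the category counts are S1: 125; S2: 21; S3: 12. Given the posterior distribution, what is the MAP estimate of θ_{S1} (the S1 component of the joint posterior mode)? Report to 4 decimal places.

The Dirichlet prior is conjugate to the Multinomial likelihood: each posterior αⱼ = prior αⱼ + observed count nⱼ.
Posterior concentration: (126.98, 23.17, 13.90), total = 164.05.
Joint mode component: (α_{S1}−1)/(Σα−K) = 125.98/161.05 = 0.7822.

0.7822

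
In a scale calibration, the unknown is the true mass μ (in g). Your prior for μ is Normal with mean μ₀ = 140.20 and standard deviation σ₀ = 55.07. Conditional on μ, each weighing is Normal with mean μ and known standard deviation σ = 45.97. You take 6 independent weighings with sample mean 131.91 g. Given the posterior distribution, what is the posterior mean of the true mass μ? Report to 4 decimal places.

132.7726

For Normal data with known variance σ², a Normal(μ₀, σ₀²) prior on μ is conjugate. Posterior precision = 1/σ₀² + n/σ²; posterior mean is the precision-weighted average of μ₀ and x̄.
n·x̄ = 6·131.91 = 791.46.
σ₀² = 55.07² = 3032.7049, σ² = 45.97² = 2113.2409; σ² + n·σ₀² = 2113.2409 + 6·3032.7049 = 20309.4703.
Posterior mean = (μ₀/σ₀² + n·x̄/σ²)/(1/σ₀² + n/σ²) = (σ²·μ₀ + σ₀²·n·x̄)/(σ² + n·σ₀²) = (2113.2409·140.20 + 3032.7049·791.46)/20309.4703 = 2696540.994334/20309.4703 = 132.7726.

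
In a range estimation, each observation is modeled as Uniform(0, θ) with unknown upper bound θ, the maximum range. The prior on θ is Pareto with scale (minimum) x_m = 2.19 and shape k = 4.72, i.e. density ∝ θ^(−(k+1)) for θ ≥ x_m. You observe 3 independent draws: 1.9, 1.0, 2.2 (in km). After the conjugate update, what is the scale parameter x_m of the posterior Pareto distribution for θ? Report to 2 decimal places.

2.20

A Pareto(scale x_m, shape k) prior on the upper bound θ of Uniform(0, θ) is conjugate: posterior is Pareto(max(x_m, max xᵢ), k + n).
Sample maximum = 2.2; prior scale x_m = 2.19 → posterior scale = max = 2.20.
Posterior shape = 4.72 + 3 = 7.72.
Posterior scale x_m = 2.20.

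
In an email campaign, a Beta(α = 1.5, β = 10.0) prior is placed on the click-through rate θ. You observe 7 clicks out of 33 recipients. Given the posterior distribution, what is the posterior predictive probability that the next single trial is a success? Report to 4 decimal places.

0.1910

The Beta prior is conjugate to a Binomial/Bernoulli likelihood; the update adds successes to α and failures to β.
Posterior: Beta(α+k, β+n−k) = Beta(1.5+7, 10.0+26) = Beta(8.5, 36.0).
For a single future Bernoulli trial, P(success | data) = α/(α+β) = 0.1910.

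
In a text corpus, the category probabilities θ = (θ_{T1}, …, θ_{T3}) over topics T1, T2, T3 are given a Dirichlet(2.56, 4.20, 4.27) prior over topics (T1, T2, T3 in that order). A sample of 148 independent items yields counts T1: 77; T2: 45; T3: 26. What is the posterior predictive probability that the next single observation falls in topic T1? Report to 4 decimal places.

0.5003

The Dirichlet prior is conjugate to the Multinomial likelihood: each posterior αⱼ = prior αⱼ + observed count nⱼ.
Posterior concentration: (79.56, 49.20, 30.27), total = 159.03.
P(next = T1 | data) = α_{T1}/Σα = 0.5003.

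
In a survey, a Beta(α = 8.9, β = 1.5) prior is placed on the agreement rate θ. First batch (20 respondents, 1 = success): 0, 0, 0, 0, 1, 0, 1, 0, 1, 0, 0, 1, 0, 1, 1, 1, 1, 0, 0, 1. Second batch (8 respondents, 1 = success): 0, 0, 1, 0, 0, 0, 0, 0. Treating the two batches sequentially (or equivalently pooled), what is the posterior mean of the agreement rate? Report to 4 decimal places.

The Beta prior is conjugate to a Binomial/Bernoulli likelihood; the update adds successes to α and failures to β.
After batch 1: Beta(8.9+9, 1.5+11) = Beta(17.9, 12.5).
After batch 2: Beta(17.9+1, 12.5+7) = Beta(18.9, 19.5).
Posterior mean = α/(α+β) = 18.9/38.4 = 0.4922.

0.4922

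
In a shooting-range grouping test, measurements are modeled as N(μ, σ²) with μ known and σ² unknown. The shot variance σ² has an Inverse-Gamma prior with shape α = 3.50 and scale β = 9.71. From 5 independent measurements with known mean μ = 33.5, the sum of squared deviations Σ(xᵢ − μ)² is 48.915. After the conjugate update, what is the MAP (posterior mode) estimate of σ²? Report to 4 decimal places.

With known mean μ and an Inverse-Gamma(α, β) prior on σ², the Normal likelihood is conjugate: posterior is Inv-Gamma(α + n/2, β + Σ(xᵢ−μ)²/2).
Posterior: Inv-Gamma(3.50 + 5/2, 9.71 + 48.915/2) = Inv-Gamma(6.00, 34.1675).
Mode = β/(α+1) = 34.1675/7.00 = 4.8811.

4.8811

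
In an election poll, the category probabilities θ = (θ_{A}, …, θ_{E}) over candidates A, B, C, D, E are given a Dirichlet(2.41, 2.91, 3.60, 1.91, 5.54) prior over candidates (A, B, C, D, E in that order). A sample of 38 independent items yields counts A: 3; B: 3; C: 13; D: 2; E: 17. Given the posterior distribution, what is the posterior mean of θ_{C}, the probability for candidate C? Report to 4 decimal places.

The Dirichlet prior is conjugate to the Multinomial likelihood: each posterior αⱼ = prior αⱼ + observed count nⱼ.
Posterior concentration: (5.41, 5.91, 16.60, 3.91, 22.54), total = 54.37.
E[θ_{C}|data] = α_{C}/Σα = 16.60/54.37 = 0.3053.

0.3053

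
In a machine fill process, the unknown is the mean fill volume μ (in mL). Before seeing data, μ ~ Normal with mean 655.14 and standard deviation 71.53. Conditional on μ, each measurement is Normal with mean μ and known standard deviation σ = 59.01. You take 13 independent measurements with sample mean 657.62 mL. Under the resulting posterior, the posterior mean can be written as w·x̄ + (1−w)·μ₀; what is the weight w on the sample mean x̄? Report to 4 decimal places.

0.9503

For Normal data with known variance σ², a Normal(μ₀, σ₀²) prior on μ is conjugate. Posterior precision = 1/σ₀² + n/σ²; posterior mean is the precision-weighted average of μ₀ and x̄.
σ₀² = 71.53² = 5116.5409, σ² = 59.01² = 3482.1801. Prior precision 1/σ₀² = 1/5116.5409; data precision n/σ² = 13/3482.1801.
w = (n/σ²)/(1/σ₀² + n/σ²) = n·σ₀²/(σ² + n·σ₀²) = 13·5116.5409/(3482.1801 + 13·5116.5409) = 66515.0317/69997.2118 = 0.9503.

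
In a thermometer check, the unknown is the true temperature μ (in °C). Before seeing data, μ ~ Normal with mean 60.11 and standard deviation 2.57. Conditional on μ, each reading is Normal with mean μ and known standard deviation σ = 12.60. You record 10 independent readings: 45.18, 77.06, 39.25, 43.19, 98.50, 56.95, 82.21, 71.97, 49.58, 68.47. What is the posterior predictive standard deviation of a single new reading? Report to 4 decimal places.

For Normal data with known variance σ², a Normal(μ₀, σ₀²) prior on μ is conjugate. Posterior precision = 1/σ₀² + n/σ²; posterior mean is the precision-weighted average of μ₀ and x̄.
σ₀² = 2.57² = 6.6049, σ² = 12.60² = 158.76; σ² + n·σ₀² = 158.76 + 10·6.6049 = 224.809.
Posterior precision = 1/σ₀² + n/σ² = 1/6.6049 + 10/158.76 = (σ² + n·σ₀²)/(σ₀²σ²) = 224.809/(6.6049·158.76); posterior variance σₙ² = σ₀²σ²/(σ² + n·σ₀²) = 6.6049·158.76/224.809 = 4.664377.
Predictive variance for one new observation = σₙ² + σ² = 6.6049·158.76/224.809 + 158.76 = σ²·(σ₀² + 224.809)/224.809 = 158.76·231.4139/224.809 = 163.424377; SD = √(158.76·231.4139/224.809) = 12.7838.

12.7838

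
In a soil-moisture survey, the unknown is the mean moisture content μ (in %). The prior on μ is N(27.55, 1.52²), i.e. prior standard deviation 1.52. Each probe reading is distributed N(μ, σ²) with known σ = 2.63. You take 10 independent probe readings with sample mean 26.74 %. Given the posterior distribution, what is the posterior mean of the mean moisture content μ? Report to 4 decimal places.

26.9266

For Normal data with known variance σ², a Normal(μ₀, σ₀²) prior on μ is conjugate. Posterior precision = 1/σ₀² + n/σ²; posterior mean is the precision-weighted average of μ₀ and x̄.
n·x̄ = 10·26.74 = 267.4.
σ₀² = 1.52² = 2.3104, σ² = 2.63² = 6.9169; σ² + n·σ₀² = 6.9169 + 10·2.3104 = 30.0209.
Posterior mean = (μ₀/σ₀² + n·x̄/σ²)/(1/σ₀² + n/σ²) = (σ²·μ₀ + σ₀²·n·x̄)/(σ² + n·σ₀²) = (6.9169·27.55 + 2.3104·267.4)/30.0209 = 808.361555/30.0209 = 26.9266.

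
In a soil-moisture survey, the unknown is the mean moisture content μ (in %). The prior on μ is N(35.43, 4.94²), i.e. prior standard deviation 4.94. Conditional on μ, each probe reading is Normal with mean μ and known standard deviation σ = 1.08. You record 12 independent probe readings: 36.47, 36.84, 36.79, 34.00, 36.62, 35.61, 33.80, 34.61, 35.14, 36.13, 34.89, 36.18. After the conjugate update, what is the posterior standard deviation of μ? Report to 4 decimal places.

0.3112

For Normal data with known variance σ², a Normal(μ₀, σ₀²) prior on μ is conjugate. Posterior precision = 1/σ₀² + n/σ²; posterior mean is the precision-weighted average of μ₀ and x̄.
σ₀² = 4.94² = 24.4036, σ² = 1.08² = 1.1664; σ² + n·σ₀² = 1.1664 + 12·24.4036 = 294.0096.
Posterior precision = 1/σ₀² + n/σ² = 1/24.4036 + 12/1.1664 = (σ² + n·σ₀²)/(σ₀²σ²) = 294.0096/(24.4036·1.1664); posterior variance σₙ² = σ₀²σ²/(σ² + n·σ₀²) = 24.4036·1.1664/294.0096 = 0.096814.
Posterior SD = √σₙ² = √(24.4036·1.1664/294.0096) = 0.3112.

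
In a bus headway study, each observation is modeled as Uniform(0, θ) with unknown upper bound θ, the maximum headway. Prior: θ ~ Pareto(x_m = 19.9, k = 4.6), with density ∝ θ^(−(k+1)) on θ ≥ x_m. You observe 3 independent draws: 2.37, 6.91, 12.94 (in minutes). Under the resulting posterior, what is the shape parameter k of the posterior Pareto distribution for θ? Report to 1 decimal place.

A Pareto(scale x_m, shape k) prior on the upper bound θ of Uniform(0, θ) is conjugate: posterior is Pareto(max(x_m, max xᵢ), k + n).
Sample maximum = 12.94; prior scale x_m = 19.9 → posterior scale = max = 19.90.
Posterior shape = 4.6 + 3 = 7.6.
Posterior shape k = 7.6.

7.6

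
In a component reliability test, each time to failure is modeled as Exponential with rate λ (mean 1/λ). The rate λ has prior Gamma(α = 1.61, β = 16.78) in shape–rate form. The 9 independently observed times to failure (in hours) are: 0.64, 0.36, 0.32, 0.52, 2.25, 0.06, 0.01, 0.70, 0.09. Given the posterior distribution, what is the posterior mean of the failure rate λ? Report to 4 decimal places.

0.4883

With a Gamma(shape α, rate β) prior on the exponential rate λ, the posterior after n observations with total T = Σxᵢ is Gamma(α+n, β+T).
Sum of observations T = 4.95 hours; n = 9.
Posterior: Gamma(1.61+9, 16.78+4.95) = Gamma(10.61, 21.73).
Posterior mean of λ = α/β = 10.61/21.73 = 0.4883.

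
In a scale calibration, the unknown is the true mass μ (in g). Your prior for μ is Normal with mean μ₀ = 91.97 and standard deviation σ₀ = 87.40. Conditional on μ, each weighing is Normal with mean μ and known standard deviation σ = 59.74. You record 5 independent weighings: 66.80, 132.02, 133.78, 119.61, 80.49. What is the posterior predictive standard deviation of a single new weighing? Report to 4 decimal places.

64.9742

For Normal data with known variance σ², a Normal(μ₀, σ₀²) prior on μ is conjugate. Posterior precision = 1/σ₀² + n/σ²; posterior mean is the precision-weighted average of μ₀ and x̄.
σ₀² = 87.40² = 7638.76, σ² = 59.74² = 3568.8676; σ² + n·σ₀² = 3568.8676 + 5·7638.76 = 41762.6676.
Posterior precision = 1/σ₀² + n/σ² = 1/7638.76 + 5/3568.8676 = (σ² + n·σ₀²)/(σ₀²σ²) = 41762.6676/(7638.76·3568.8676); posterior variance σₙ² = σ₀²σ²/(σ² + n·σ₀²) = 7638.76·3568.8676/41762.6676 = 652.777340.
Predictive variance for one new observation = σₙ² + σ² = 7638.76·3568.8676/41762.6676 + 3568.8676 = σ²·(σ₀² + 41762.6676)/41762.6676 = 3568.8676·49401.4276/41762.6676 = 4221.644940; SD = √(3568.8676·49401.4276/41762.6676) = 64.9742.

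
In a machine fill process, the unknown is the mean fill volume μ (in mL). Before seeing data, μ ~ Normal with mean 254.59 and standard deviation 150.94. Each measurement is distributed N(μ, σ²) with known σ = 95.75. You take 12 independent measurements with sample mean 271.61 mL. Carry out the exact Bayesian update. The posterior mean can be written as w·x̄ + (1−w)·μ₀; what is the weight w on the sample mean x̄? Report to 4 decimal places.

0.9676

For Normal data with known variance σ², a Normal(μ₀, σ₀²) prior on μ is conjugate. Posterior precision = 1/σ₀² + n/σ²; posterior mean is the precision-weighted average of μ₀ and x̄.
σ₀² = 150.94² = 22782.8836, σ² = 95.75² = 9168.0625. Prior precision 1/σ₀² = 1/22782.8836; data precision n/σ² = 12/9168.0625.
w = (n/σ²)/(1/σ₀² + n/σ²) = n·σ₀²/(σ² + n·σ₀²) = 12·22782.8836/(9168.0625 + 12·22782.8836) = 273394.6032/282562.6657 = 0.9676.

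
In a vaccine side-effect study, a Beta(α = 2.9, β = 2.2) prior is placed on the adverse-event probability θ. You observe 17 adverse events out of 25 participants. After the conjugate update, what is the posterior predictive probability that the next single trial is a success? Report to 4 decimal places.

The Beta prior is conjugate to a Binomial/Bernoulli likelihood; the update adds successes to α and failures to β.
Posterior: Beta(α+k, β+n−k) = Beta(2.9+17, 2.2+8) = Beta(19.9, 10.2).
For a single future Bernoulli trial, P(success | data) = α/(α+β) = 0.6611.

0.6611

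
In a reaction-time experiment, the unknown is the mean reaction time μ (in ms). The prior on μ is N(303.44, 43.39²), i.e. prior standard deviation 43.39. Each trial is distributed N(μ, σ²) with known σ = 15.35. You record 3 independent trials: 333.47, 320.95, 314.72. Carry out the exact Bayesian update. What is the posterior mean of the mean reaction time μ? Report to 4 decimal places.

322.2615

For Normal data with known variance σ², a Normal(μ₀, σ₀²) prior on μ is conjugate. Posterior precision = 1/σ₀² + n/σ²; posterior mean is the precision-weighted average of μ₀ and x̄.
Σxᵢ = 333.47 + 320.95 + 314.72 = 969.14, so n·x̄ = 969.14.
σ₀² = 43.39² = 1882.6921, σ² = 15.35² = 235.6225; σ² + n·σ₀² = 235.6225 + 3·1882.6921 = 5883.6988.
Posterior mean = (μ₀/σ₀² + n·x̄/σ²)/(1/σ₀² + n/σ²) = (σ²·μ₀ + σ₀²·n·x̄)/(σ² + n·σ₀²) = (235.6225·303.44 + 1882.6921·969.14)/5883.6988 = 1896089.513194/5883.6988 = 322.2615.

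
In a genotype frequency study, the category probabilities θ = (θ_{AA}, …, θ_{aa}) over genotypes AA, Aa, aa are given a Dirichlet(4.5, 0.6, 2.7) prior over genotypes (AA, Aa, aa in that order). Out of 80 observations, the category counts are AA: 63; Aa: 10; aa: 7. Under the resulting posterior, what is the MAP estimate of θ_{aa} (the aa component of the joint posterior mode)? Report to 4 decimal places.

0.1026

The Dirichlet prior is conjugate to the Multinomial likelihood: each posterior αⱼ = prior αⱼ + observed count nⱼ.
Posterior concentration: (67.5, 10.6, 9.7), total = 87.8.
Joint mode component: (α_{aa}−1)/(Σα−K) = 8.7/84.8 = 0.1026.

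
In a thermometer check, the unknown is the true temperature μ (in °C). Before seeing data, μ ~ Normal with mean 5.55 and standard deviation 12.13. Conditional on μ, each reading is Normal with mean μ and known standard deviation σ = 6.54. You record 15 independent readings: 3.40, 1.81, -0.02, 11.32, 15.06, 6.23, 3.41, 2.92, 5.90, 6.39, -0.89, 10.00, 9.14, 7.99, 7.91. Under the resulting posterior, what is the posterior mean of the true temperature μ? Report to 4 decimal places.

6.0287

For Normal data with known variance σ², a Normal(μ₀, σ₀²) prior on μ is conjugate. Posterior precision = 1/σ₀² + n/σ²; posterior mean is the precision-weighted average of μ₀ and x̄.
Σxᵢ = 3.40 + 1.81 + (-0.02) + 11.32 + 15.06 + 6.23 + 3.41 + 2.92 + 5.90 + 6.39 + (-0.89) + 10.00 + 9.14 + 7.99 + 7.91 = 90.57, so n·x̄ = 90.57.
σ₀² = 12.13² = 147.1369, σ² = 6.54² = 42.7716; σ² + n·σ₀² = 42.7716 + 15·147.1369 = 2249.8251.
Posterior mean = (μ₀/σ₀² + n·x̄/σ²)/(1/σ₀² + n/σ²) = (σ²·μ₀ + σ₀²·n·x̄)/(σ² + n·σ₀²) = (42.7716·5.55 + 147.1369·90.57)/2249.8251 = 13563.571413/2249.8251 = 6.0287.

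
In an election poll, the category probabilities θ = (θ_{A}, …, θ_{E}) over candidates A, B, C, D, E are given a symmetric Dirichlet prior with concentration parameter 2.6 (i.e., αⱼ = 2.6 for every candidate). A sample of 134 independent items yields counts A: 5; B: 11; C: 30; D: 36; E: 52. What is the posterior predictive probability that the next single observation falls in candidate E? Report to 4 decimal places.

0.3714

The Dirichlet prior is conjugate to the Multinomial likelihood: each posterior αⱼ = prior αⱼ + observed count nⱼ.
Posterior concentration: (7.6, 13.6, 32.6, 38.6, 54.6), total = 147.0.
P(next = E | data) = α_{E}/Σα = 0.3714.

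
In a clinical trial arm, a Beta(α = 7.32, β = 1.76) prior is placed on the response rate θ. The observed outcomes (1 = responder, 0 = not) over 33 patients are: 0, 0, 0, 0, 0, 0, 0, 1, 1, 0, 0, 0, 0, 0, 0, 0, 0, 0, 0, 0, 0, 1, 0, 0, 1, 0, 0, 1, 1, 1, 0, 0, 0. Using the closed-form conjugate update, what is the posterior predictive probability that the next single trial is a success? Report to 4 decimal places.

The Beta prior is conjugate to a Binomial/Bernoulli likelihood; the update adds successes to α and failures to β.
Posterior: Beta(α+k, β+n−k) = Beta(7.32+7, 1.76+26) = Beta(14.32, 27.76).
For a single future Bernoulli trial, P(success | data) = α/(α+β) = 0.3403.

0.3403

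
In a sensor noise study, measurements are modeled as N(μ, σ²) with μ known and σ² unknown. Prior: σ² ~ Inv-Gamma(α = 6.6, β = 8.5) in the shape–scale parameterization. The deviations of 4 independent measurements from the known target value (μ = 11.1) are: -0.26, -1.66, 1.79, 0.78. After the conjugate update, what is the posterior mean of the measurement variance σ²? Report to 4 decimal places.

1.5550

With known mean μ and an Inverse-Gamma(α, β) prior on σ², the Normal likelihood is conjugate: posterior is Inv-Gamma(α + n/2, β + Σ(xᵢ−μ)²/2).
Σ(xᵢ−μ)² = (-0.26)² + (-1.66)² + (1.79)² + (0.78)² = 6.6357.
Posterior: Inv-Gamma(6.6 + 4/2, 8.5 + 6.6357/2) = Inv-Gamma(8.60, 11.81785).
E[σ²|data] = β/(α−1) = 11.81785/7.60 = 1.5550.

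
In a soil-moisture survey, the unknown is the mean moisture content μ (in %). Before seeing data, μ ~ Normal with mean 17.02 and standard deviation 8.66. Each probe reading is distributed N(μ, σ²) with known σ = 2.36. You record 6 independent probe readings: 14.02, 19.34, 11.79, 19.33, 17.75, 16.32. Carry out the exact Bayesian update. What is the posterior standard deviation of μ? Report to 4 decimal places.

0.9576

For Normal data with known variance σ², a Normal(μ₀, σ₀²) prior on μ is conjugate. Posterior precision = 1/σ₀² + n/σ²; posterior mean is the precision-weighted average of μ₀ and x̄.
σ₀² = 8.66² = 74.9956, σ² = 2.36² = 5.5696; σ² + n·σ₀² = 5.5696 + 6·74.9956 = 455.5432.
Posterior precision = 1/σ₀² + n/σ² = 1/74.9956 + 6/5.5696 = (σ² + n·σ₀²)/(σ₀²σ²) = 455.5432/(74.9956·5.5696); posterior variance σₙ² = σ₀²σ²/(σ² + n·σ₀²) = 74.9956·5.5696/455.5432 = 0.916917.
Posterior SD = √σₙ² = √(74.9956·5.5696/455.5432) = 0.9576.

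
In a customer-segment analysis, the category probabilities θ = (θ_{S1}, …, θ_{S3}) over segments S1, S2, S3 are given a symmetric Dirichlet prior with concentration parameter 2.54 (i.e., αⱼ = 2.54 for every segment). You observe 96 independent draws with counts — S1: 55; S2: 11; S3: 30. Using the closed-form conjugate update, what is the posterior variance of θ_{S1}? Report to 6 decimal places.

The Dirichlet prior is conjugate to the Multinomial likelihood: each posterior αⱼ = prior αⱼ + observed count nⱼ.
Posterior concentration: (57.54, 13.54, 32.54), total = 103.62.
Var[θ_j] = α_j(Σα−α_j)/((Σα)²(Σα+1)) = 57.54·46.08/(103.62²·104.62) = 0.002360.

0.002360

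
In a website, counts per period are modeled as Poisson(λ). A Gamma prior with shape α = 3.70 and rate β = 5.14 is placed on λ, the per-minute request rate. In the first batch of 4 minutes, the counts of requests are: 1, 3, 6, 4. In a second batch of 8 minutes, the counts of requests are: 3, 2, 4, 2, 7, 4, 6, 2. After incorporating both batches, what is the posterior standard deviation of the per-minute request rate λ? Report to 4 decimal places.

0.4029

With a Gamma(shape α, rate β) prior, the Poisson likelihood is conjugate: the posterior is Gamma(α + ΣXᵢ, β + n).
Batch 1: sum of counts S = 14 over n = 4 minutes.
After batch 1: Gamma(α+S, β+n) = Gamma(3.70+14, 5.14+4) = Gamma(17.70, 9.14).
Batch 2: sum of counts S = 30 over n = 8 minutes.
After batch 2: Gamma(α+S, β+n) = Gamma(17.70+30, 9.14+8) = Gamma(47.70, 17.14).
SD = √α/β = √47.70/17.14 = 0.4029.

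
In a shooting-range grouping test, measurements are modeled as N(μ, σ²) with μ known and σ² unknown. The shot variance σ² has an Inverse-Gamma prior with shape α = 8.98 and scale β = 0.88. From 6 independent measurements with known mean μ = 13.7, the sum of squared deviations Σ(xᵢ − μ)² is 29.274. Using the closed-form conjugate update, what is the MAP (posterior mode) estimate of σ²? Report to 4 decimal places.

1.1955

With known mean μ and an Inverse-Gamma(α, β) prior on σ², the Normal likelihood is conjugate: posterior is Inv-Gamma(α + n/2, β + Σ(xᵢ−μ)²/2).
Posterior: Inv-Gamma(8.98 + 6/2, 0.88 + 29.274/2) = Inv-Gamma(11.98, 15.5170).
Mode = β/(α+1) = 15.5170/12.98 = 1.1955.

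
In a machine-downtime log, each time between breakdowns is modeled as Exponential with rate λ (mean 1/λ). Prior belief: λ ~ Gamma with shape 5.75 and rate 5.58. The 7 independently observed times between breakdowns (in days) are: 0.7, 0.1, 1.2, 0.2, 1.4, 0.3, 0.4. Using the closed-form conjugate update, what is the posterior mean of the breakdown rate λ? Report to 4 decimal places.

1.2905

With a Gamma(shape α, rate β) prior on the exponential rate λ, the posterior after n observations with total T = Σxᵢ is Gamma(α+n, β+T).
Sum of observations T = 4.3 days; n = 7.
Posterior: Gamma(5.75+7, 5.58+4.3) = Gamma(12.75, 9.88).
Posterior mean of λ = α/β = 12.75/9.88 = 1.2905.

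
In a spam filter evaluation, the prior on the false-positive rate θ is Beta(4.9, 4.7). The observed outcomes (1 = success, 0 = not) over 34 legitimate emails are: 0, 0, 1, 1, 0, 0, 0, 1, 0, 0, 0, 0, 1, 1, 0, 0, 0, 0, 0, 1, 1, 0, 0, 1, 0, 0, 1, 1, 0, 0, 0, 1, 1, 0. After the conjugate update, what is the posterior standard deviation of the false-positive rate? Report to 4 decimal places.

0.0730

The Beta prior is conjugate to a Binomial/Bernoulli likelihood; the update adds successes to α and failures to β.
Posterior: Beta(α+k, β+n−k) = Beta(4.9+12, 4.7+22) = Beta(16.9, 26.7).
Var = αβ/((α+β)²(α+β+1)) = 16.9·26.7/(43.6²·44.6) = 0.00532219; SD = √0.00532219 = 0.0730.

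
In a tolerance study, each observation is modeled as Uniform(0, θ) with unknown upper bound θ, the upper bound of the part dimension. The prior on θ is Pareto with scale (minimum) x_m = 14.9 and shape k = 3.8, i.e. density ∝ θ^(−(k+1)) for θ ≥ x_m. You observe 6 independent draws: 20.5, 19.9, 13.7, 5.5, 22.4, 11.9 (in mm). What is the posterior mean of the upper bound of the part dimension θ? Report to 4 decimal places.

24.9455

A Pareto(scale x_m, shape k) prior on the upper bound θ of Uniform(0, θ) is conjugate: posterior is Pareto(max(x_m, max xᵢ), k + n).
Sample maximum = 22.4; prior scale x_m = 14.9 → posterior scale = max = 22.4.
Posterior shape = 3.8 + 6 = 9.8.
E[θ|data] = k·x_m/(k−1) = 9.8·22.4/8.8 = 24.9455.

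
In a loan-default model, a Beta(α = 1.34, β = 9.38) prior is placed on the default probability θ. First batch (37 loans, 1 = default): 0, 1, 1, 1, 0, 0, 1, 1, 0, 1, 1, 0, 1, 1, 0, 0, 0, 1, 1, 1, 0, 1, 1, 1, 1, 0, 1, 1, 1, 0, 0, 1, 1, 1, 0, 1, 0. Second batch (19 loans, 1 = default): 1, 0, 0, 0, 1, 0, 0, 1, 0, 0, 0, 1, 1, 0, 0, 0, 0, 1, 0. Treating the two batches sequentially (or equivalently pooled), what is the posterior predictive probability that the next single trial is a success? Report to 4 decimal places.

0.4547

The Beta prior is conjugate to a Binomial/Bernoulli likelihood; the update adds successes to α and failures to β.
After batch 1: Beta(1.34+23, 9.38+14) = Beta(24.34, 23.38).
After batch 2: Beta(24.34+6, 23.38+13) = Beta(30.34, 36.38).
For a single future Bernoulli trial, P(success | data) = α/(α+β) = 0.4547.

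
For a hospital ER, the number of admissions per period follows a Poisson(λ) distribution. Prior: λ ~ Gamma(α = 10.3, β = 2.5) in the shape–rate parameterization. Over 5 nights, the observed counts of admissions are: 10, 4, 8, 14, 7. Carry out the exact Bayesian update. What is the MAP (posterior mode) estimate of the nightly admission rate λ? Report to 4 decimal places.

With a Gamma(shape α, rate β) prior, the Poisson likelihood is conjugate: the posterior is Gamma(α + ΣXᵢ, β + n).
Sum of counts S = 43 over n = 5 nights.
Posterior: Gamma(α+S, β+n) = Gamma(10.3+43, 2.5+5) = Gamma(53.3, 7.5).
Mode of Gamma(α,β) for α≥1 is (α−1)/β = 52.3/7.5 = 6.9733.

6.9733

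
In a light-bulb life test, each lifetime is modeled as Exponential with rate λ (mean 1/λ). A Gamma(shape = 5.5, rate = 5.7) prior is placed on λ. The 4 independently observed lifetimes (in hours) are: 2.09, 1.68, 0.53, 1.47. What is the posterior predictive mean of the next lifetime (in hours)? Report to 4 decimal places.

1.3494

With a Gamma(shape α, rate β) prior on the exponential rate λ, the posterior after n observations with total T = Σxᵢ is Gamma(α+n, β+T).
Sum of observations T = 5.77 hours; n = 4.
Posterior: Gamma(5.5+4, 5.7+5.77) = Gamma(9.5, 11.47).
The predictive distribution for the next observation is Lomax; its mean is β/(α−1) = 11.47/8.5 = 1.3494.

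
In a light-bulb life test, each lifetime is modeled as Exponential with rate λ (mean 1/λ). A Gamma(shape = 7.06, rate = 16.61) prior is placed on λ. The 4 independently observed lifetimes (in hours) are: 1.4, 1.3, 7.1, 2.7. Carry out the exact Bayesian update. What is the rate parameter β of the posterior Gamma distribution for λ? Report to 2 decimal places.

With a Gamma(shape α, rate β) prior on the exponential rate λ, the posterior after n observations with total T = Σxᵢ is Gamma(α+n, β+T).
Sum of observations T = 12.5 hours; n = 4.
Posterior: Gamma(7.06+4, 16.61+12.5) = Gamma(11.06, 29.11).
Posterior β = 29.11.

29.11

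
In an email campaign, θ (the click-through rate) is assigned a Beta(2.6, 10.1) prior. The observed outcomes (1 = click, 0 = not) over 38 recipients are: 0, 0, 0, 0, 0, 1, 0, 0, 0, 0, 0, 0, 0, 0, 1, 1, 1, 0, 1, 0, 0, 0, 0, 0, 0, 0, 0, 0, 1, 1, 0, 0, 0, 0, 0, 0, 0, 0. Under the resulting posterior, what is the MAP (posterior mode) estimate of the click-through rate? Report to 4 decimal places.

0.1766

The Beta prior is conjugate to a Binomial/Bernoulli likelihood; the update adds successes to α and failures to β.
Posterior: Beta(α+k, β+n−k) = Beta(2.6+7, 10.1+31) = Beta(9.6, 41.1).
Mode of Beta(a,b) for a,b>1 is (a−1)/(a+b−2) = 8.6/48.7 = 0.1766.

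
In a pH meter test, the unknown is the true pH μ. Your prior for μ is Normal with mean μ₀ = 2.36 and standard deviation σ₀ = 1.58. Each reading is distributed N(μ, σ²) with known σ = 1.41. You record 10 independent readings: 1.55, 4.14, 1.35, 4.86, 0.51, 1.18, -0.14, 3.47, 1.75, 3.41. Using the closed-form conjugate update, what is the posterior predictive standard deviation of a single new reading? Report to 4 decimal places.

For Normal data with known variance σ², a Normal(μ₀, σ₀²) prior on μ is conjugate. Posterior precision = 1/σ₀² + n/σ²; posterior mean is the precision-weighted average of μ₀ and x̄.
σ₀² = 1.58² = 2.4964, σ² = 1.41² = 1.9881; σ² + n·σ₀² = 1.9881 + 10·2.4964 = 26.9521.
Posterior precision = 1/σ₀² + n/σ² = 1/2.4964 + 10/1.9881 = (σ² + n·σ₀²)/(σ₀²σ²) = 26.9521/(2.4964·1.9881); posterior variance σₙ² = σ₀²σ²/(σ² + n·σ₀²) = 2.4964·1.9881/26.9521 = 0.184145.
Predictive variance for one new observation = σₙ² + σ² = 2.4964·1.9881/26.9521 + 1.9881 = σ²·(σ₀² + 26.9521)/26.9521 = 1.9881·29.4485/26.9521 = 2.172245; SD = √(1.9881·29.4485/26.9521) = 1.4739.

1.4739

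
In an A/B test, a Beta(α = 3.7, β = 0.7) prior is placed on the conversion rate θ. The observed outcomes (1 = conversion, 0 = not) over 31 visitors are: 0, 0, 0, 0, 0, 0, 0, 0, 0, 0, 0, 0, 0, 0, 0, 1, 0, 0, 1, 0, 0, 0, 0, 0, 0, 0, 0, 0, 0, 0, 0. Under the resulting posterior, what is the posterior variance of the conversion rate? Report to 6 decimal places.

0.003711

The Beta prior is conjugate to a Binomial/Bernoulli likelihood; the update adds successes to α and failures to β.
Posterior: Beta(α+k, β+n−k) = Beta(3.7+2, 0.7+29) = Beta(5.7, 29.7).
Var = αβ/((α+β)²(α+β+1)) = 5.7·29.7/(35.4²·36.4) = 0.003711.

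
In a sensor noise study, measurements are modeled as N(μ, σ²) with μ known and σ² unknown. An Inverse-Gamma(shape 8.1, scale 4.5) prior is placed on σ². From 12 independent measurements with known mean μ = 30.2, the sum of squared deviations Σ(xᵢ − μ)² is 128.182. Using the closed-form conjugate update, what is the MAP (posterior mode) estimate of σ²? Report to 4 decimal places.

4.5425

With known mean μ and an Inverse-Gamma(α, β) prior on σ², the Normal likelihood is conjugate: posterior is Inv-Gamma(α + n/2, β + Σ(xᵢ−μ)²/2).
Posterior: Inv-Gamma(8.1 + 12/2, 4.5 + 128.182/2) = Inv-Gamma(14.10, 68.5910).
Mode = β/(α+1) = 68.5910/15.10 = 4.5425.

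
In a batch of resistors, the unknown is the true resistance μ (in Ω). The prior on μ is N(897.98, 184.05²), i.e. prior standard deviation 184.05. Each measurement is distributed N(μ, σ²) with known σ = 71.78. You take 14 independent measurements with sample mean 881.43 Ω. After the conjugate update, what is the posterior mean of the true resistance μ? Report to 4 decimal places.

881.6079

For Normal data with known variance σ², a Normal(μ₀, σ₀²) prior on μ is conjugate. Posterior precision = 1/σ₀² + n/σ²; posterior mean is the precision-weighted average of μ₀ and x̄.
n·x̄ = 14·881.43 = 12340.02.
σ₀² = 184.05² = 33874.4025, σ² = 71.78² = 5152.3684; σ² + n·σ₀² = 5152.3684 + 14·33874.4025 = 479394.0034.
Posterior mean = (μ₀/σ₀² + n·x̄/σ²)/(1/σ₀² + n/σ²) = (σ²·μ₀ + σ₀²·n·x̄)/(σ² + n·σ₀²) = (5152.3684·897.98 + 33874.4025·12340.02)/479394.0034 = 422637528.113882/479394.0034 = 881.6079.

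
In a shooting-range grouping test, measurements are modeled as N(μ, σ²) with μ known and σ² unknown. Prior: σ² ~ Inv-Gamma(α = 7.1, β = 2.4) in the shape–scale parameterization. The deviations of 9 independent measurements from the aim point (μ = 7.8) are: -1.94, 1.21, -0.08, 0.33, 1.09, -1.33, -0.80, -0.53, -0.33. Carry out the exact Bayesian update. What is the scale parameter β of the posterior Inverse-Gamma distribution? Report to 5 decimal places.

With known mean μ and an Inverse-Gamma(α, β) prior on σ², the Normal likelihood is conjugate: posterior is Inv-Gamma(α + n/2, β + Σ(xᵢ−μ)²/2).
Σ(xᵢ−μ)² = (-1.94)² + (1.21)² + (-0.08)² + (0.33)² + (1.09)² + (-1.33)² + (-0.80)² + (-0.53)² + (-0.33)² = 9.3298.
Posterior: Inv-Gamma(7.1 + 9/2, 2.4 + 9.3298/2) = Inv-Gamma(11.60, 7.06490).
Posterior β = 7.06490.

7.06490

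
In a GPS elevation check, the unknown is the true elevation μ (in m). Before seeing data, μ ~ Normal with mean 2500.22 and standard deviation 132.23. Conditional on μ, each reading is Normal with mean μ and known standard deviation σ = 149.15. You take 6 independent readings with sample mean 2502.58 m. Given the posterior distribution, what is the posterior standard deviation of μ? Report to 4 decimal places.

55.3080

For Normal data with known variance σ², a Normal(μ₀, σ₀²) prior on μ is conjugate. Posterior precision = 1/σ₀² + n/σ²; posterior mean is the precision-weighted average of μ₀ and x̄.
σ₀² = 132.23² = 17484.7729, σ² = 149.15² = 22245.7225; σ² + n·σ₀² = 22245.7225 + 6·17484.7729 = 127154.3599.
Posterior precision = 1/σ₀² + n/σ² = 1/17484.7729 + 6/22245.7225 = (σ² + n·σ₀²)/(σ₀²σ²) = 127154.3599/(17484.7729·22245.7225); posterior variance σₙ² = σ₀²σ²/(σ² + n·σ₀²) = 17484.7729·22245.7225/127154.3599 = 3058.970264.
Posterior SD = √σₙ² = √(17484.7729·22245.7225/127154.3599) = 55.3080.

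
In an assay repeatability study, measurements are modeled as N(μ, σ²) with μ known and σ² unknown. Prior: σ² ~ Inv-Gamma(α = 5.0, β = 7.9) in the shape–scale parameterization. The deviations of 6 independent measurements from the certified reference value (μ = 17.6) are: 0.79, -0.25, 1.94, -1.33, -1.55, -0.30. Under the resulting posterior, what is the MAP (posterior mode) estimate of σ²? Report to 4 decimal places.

With known mean μ and an Inverse-Gamma(α, β) prior on σ², the Normal likelihood is conjugate: posterior is Inv-Gamma(α + n/2, β + Σ(xᵢ−μ)²/2).
Σ(xᵢ−μ)² = (0.79)² + (-0.25)² + (1.94)² + (-1.33)² + (-1.55)² + (-0.30)² = 8.7116.
Posterior: Inv-Gamma(5.0 + 6/2, 7.9 + 8.7116/2) = Inv-Gamma(8.00, 12.25580).
Mode = β/(α+1) = 12.25580/9.00 = 1.3618.

1.3618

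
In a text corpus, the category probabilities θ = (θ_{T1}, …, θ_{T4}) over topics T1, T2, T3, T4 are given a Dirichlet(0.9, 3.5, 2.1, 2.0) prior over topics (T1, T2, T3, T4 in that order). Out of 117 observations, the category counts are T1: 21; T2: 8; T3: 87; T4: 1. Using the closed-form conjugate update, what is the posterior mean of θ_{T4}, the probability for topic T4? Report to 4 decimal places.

The Dirichlet prior is conjugate to the Multinomial likelihood: each posterior αⱼ = prior αⱼ + observed count nⱼ.
Posterior concentration: (21.9, 11.5, 89.1, 3.0), total = 125.5.
E[θ_{T4}|data] = α_{T4}/Σα = 3.0/125.5 = 0.0239.

0.0239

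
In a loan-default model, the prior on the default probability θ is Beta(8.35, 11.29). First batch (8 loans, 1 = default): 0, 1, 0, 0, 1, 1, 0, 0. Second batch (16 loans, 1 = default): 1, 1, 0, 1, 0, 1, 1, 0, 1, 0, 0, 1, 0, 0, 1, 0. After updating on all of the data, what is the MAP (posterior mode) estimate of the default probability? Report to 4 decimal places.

The Beta prior is conjugate to a Binomial/Bernoulli likelihood; the update adds successes to α and failures to β.
After batch 1: Beta(8.35+3, 11.29+5) = Beta(11.35, 16.29).
After batch 2: Beta(11.35+8, 16.29+8) = Beta(19.35, 24.29).
Mode of Beta(a,b) for a,b>1 is (a−1)/(a+b−2) = 18.35/41.64 = 0.4407.

0.4407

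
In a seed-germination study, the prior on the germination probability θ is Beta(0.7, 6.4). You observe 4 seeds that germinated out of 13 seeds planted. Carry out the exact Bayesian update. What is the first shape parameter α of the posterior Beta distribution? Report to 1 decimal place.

The Beta prior is conjugate to a Binomial/Bernoulli likelihood; the update adds successes to α and failures to β.
Posterior: Beta(α+k, β+n−k) = Beta(0.7+4, 6.4+9) = Beta(4.7, 15.4).
Posterior α = 4.7.

4.7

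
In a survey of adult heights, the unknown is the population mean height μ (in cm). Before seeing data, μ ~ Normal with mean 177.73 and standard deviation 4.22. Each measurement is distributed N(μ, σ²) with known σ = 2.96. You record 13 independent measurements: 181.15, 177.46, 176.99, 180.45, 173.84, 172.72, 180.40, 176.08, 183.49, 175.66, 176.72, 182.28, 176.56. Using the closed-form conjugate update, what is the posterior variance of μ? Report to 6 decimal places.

For Normal data with known variance σ², a Normal(μ₀, σ₀²) prior on μ is conjugate. Posterior precision = 1/σ₀² + n/σ²; posterior mean is the precision-weighted average of μ₀ and x̄.
σ₀² = 4.22² = 17.8084, σ² = 2.96² = 8.7616; σ² + n·σ₀² = 8.7616 + 13·17.8084 = 240.2708.
Posterior precision = 1/σ₀² + n/σ² = 1/17.8084 + 13/8.7616 = (σ² + n·σ₀²)/(σ₀²σ²) = 240.2708/(17.8084·8.7616); posterior variance σₙ² = σ₀²σ²/(σ² + n·σ₀²) = 17.8084·8.7616/240.2708 = 0.649393.

0.649393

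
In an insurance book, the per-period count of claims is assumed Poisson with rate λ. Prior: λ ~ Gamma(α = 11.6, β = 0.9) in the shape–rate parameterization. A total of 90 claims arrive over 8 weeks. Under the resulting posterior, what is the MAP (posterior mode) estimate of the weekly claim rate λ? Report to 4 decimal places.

With a Gamma(shape α, rate β) prior, the Poisson likelihood is conjugate: the posterior is Gamma(α + ΣXᵢ, β + n).
Posterior: Gamma(α+S, β+n) = Gamma(11.6+90, 0.9+8) = Gamma(101.6, 8.9).
Mode of Gamma(α,β) for α≥1 is (α−1)/β = 100.6/8.9 = 11.3034.

11.3034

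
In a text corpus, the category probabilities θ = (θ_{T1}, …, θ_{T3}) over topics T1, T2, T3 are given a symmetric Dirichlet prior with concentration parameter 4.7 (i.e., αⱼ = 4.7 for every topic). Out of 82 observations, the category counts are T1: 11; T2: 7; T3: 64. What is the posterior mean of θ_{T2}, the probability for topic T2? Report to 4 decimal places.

0.1217

The Dirichlet prior is conjugate to the Multinomial likelihood: each posterior αⱼ = prior αⱼ + observed count nⱼ.
Posterior concentration: (15.7, 11.7, 68.7), total = 96.1.
E[θ_{T2}|data] = α_{T2}/Σα = 11.7/96.1 = 0.1217.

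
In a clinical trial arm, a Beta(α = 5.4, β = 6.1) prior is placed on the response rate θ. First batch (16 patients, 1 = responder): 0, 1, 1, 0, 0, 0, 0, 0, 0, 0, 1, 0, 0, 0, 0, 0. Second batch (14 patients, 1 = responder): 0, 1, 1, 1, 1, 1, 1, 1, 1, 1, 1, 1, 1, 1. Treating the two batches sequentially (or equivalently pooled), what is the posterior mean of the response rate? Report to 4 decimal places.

The Beta prior is conjugate to a Binomial/Bernoulli likelihood; the update adds successes to α and failures to β.
After batch 1: Beta(5.4+3, 6.1+13) = Beta(8.4, 19.1).
After batch 2: Beta(8.4+13, 19.1+1) = Beta(21.4, 20.1).
Posterior mean = α/(α+β) = 21.4/41.5 = 0.5157.

0.5157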